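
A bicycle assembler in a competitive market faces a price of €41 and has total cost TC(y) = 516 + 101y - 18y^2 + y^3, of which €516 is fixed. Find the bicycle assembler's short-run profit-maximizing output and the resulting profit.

AVC = 101 - 18y + y^2; min AVC = €20 at y = 9. Since P = €41 ≥ min AVC, the firm produces.
With MC = 101 - 36y + 3y^2, P = MC on the upward-sloping part at y* = 10.
TR = 41·10 = 410. TC = 516 + 210 = 726. Profit = 410 − 726 = -€316.
Shutting down would mean losing the fixed cost of €516, so operating at a loss of €316 is better by €200.

Profit = -€316 at y = 10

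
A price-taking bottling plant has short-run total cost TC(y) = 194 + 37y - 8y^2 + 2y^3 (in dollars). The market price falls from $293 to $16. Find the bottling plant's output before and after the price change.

MC = 37 - 16y + 6y^2; the shutdown threshold is min AVC = $29 (at y = 2).
At P = $293 ≥ min AVC, set P = MC on the rising branch: y = 8.
At P = $16 < min AVC = $29, price no longer covers variable cost at any output, so the firm shuts down: y = 0.

Output falls from 8 to 0 (the firm shuts down)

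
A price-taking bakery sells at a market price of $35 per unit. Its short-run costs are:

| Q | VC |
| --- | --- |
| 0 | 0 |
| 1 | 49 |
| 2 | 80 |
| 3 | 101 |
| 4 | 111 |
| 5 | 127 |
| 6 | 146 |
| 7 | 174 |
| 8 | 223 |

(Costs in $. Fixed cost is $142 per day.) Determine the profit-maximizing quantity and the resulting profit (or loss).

Profit at each row (π = 35Q − TC): Q=0: -142; Q=1: -156; Q=2: -152; Q=3: -138; Q=4: -113; Q=5: -94; Q=6: -78; Q=7: -71; Q=8: -85.
Profit is maximized at Q = 7. AVC there is 174/7 = $24.86 ≤ P, so producing beats shutting down (which would give -$142).

Q = 7; profit = -$71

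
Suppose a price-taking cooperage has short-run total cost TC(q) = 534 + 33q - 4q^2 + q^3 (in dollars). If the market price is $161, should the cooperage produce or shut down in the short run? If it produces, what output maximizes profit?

Produce at q = 8

From TC, MC = TC'(q) = 33 - 8q + 3q^2 and AVC = VC/q = 33 - 4q + q^2.
AVC hits its minimum where MC = AVC, at q = 2, giving min AVC = 33 - 4·2 + 2^2 = $29.
Since P = $161 ≥ min AVC = $29, price covers variable cost and the firm should produce.
P = MC gives -128 - 8q + 3q^2 = 0, with roots -16/3 and 8. Take the larger (rising MC): q* = 8.
Check: AVC at q = 8 is $65 ≤ P, so revenue covers variable cost.
Profit = P·q − TC = 161·8 − 1054 = $234.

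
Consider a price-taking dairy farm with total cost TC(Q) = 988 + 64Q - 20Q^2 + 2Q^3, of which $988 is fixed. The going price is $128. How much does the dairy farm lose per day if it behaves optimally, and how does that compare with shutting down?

AVC = 64 - 20Q + 2Q^2 has its minimum $14 at Q = 5; price $128 clears that bar, so the firm operates.
MC = 64 - 40Q + 6Q^2. Setting P = MC and taking the root on the rising branch gives Q* = 8.
TR = 128·8 = 1024. TC = 988 + 256 = 1244. Profit = 1024 − 1244 = -$220.
Shutting down would mean losing the fixed cost of $988, so operating at a loss of $220 is better by $768.

Profit = -$220 at Q = 8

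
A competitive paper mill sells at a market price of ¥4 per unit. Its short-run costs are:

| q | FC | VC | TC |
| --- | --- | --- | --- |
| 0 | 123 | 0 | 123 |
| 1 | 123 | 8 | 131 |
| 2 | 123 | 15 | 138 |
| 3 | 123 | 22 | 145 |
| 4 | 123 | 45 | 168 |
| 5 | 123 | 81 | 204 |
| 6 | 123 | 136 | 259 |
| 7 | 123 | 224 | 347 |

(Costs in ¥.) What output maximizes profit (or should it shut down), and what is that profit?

Tabulate TR − TC: q=0: -123; q=1: -127; q=2: -130; q=3: -133; q=4: -152; q=5: -184; q=6: -235; q=7: -319.
Profit is highest at q = 0. Equivalently, the lowest AVC in the table is 22/3 ≈ ¥7.33 at q = 3, and P = ¥4 falls below it — price never covers variable cost, so the firm shuts down and loses only its fixed cost.

q = 0 (shut down); profit = -¥123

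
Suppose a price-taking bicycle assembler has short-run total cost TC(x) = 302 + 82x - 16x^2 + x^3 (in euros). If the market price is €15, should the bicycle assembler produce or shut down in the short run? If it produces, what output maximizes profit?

Shut down

From TC, MC = TC'(x) = 82 - 32x + 3x^2 and AVC = VC/x = 82 - 16x + x^2.
The AVC parabola has its vertex at x = 16/2 = 8, where AVC = 82 - 16·8 + 8^2 = €18.
P = €15 lies below min AVC = €18; no output level covers variable cost.
Shutting down limits the loss to fixed cost, €302.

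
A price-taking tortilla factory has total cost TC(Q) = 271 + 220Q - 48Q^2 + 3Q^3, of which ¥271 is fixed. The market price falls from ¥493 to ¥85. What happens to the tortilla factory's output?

AVC = 220 - 48Q + 3Q^2, minimized at Q = 8 where min AVC = ¥28. MC = 220 - 96Q + 9Q^2.
At P = ¥493 ≥ min AVC, set P = MC on the rising branch: Q = 13.
At P = ¥85 ≥ min AVC, set P = MC: Q = 9. The firm stays open but cuts output.

Output falls from 13 to 9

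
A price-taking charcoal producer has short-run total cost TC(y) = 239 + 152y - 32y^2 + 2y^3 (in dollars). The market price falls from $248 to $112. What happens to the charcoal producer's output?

Output falls from 12 to 10

MC = 152 - 64y + 6y^2; the shutdown threshold is min AVC = $24 (at y = 8).
At P = $248 ≥ min AVC, set P = MC on the rising branch: y = 12.
At P = $112 ≥ min AVC, set P = MC: y = 10. The firm stays open but cuts output.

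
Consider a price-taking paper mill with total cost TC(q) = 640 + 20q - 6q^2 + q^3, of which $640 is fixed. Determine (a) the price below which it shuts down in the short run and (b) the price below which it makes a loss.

Shutdown price = $11; break-even price = $116

AVC = 20 - 6q + q^2; minimized at q = 3, giving min AVC = $11. That is the shutdown price.
ATC = 640/q + 20 - 6q + q^2. Setting dATC/dq = −640/q^2 − 6 + 2q = 0 gives q = 8 (since 2·8^3 − 6·8^2 = 640).
min ATC = 640/8 + 20 − 6·8 + 8^2 = $116. That is the break-even price.
For $11 ≤ P < $116 the firm produces at a loss; below $11 it shuts down.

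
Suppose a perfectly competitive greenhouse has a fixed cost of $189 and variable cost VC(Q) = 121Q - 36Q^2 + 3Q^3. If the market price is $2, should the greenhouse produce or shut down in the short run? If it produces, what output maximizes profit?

Shut down

Variable cost is VC = 121Q - 36Q^2 + 3Q^3, so AVC = VC/Q = 121 - 36Q + 3Q^2 and MC = dTC/dQ = 121 - 72Q + 9Q^2.
The AVC parabola has its vertex at Q = 36/6 = 6, where AVC = 121 - 36·6 + 3·6^2 = $13.
P = $2 lies below min AVC = $13; no output level covers variable cost.
Best response: produce nothing and absorb the $189 fixed cost.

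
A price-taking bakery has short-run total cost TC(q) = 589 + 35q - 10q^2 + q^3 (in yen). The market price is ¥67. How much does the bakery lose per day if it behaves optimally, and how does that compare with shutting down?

AVC = 35 - 10q + q^2 has its minimum ¥10 at q = 5; price ¥67 clears that bar, so the firm operates.
MC = 35 - 20q + 3q^2. Setting P = MC and taking the root on the rising branch gives q* = 8.
TR = 67·8 = 536. TC = 589 + 152 = 741. Profit = 536 − 741 = -¥205.
Shutting down would mean losing the fixed cost of ¥589, so operating at a loss of ¥205 is better by ¥384.

Profit = -¥205 at q = 8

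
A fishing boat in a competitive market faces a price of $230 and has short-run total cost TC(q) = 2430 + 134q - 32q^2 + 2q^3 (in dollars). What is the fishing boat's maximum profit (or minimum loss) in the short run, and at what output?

AVC = 134 - 32q + 2q^2; min AVC = $6 at q = 8. Since P = $230 ≥ min AVC, the firm produces.
MC = 134 - 64q + 6q^2. Setting P = MC and taking the root on the rising branch gives q* = 12.
TR = 230·12 = 2760. TC = 2430 + 456 = 2886. Profit = 2760 − 2886 = -$126.
By producing, the firm covers all variable cost plus $2304 of fixed cost; shutting down would lose the full $2430.

Profit = -$126 at q = 12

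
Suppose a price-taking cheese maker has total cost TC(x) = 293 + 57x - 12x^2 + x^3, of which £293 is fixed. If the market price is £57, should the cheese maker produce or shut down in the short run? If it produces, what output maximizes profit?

Variable cost is VC = 57x - 12x^2 + x^3, so AVC = VC/x = 57 - 12x + x^2 and MC = dTC/dx = 57 - 24x + 3x^2.
AVC hits its minimum where MC = AVC, at x = 6, giving min AVC = 57 - 12·6 + 6^2 = £21.
P = £57 exceeds min AVC = £21, so the firm stays open.
P = MC gives -24x + 3x^2 = 0, with roots 0 and 8. Take the larger (rising MC): x* = 8.
Check: AVC at x = 8 is £25 ≤ P, so revenue covers variable cost.
Profit = P·x − TC = 57·8 − 493 = -£37, a loss, but smaller than the £293 fixed cost the firm would lose by shutting down.

Produce at x = 8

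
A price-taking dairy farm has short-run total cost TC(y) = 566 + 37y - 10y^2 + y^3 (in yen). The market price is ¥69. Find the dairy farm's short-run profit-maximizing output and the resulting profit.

AVC = 37 - 10y + y^2 has its minimum ¥12 at y = 5; price ¥69 clears that bar, so the firm operates.
MC = 37 - 20y + 3y^2. Setting P = MC and taking the root on the rising branch gives y* = 8.
TR = 69·8 = 552. TC = 566 + 168 = 734. Profit = 552 − 734 = -¥182.
By producing, the firm covers all variable cost plus ¥384 of fixed cost; shutting down would lose the full ¥566.

Profit = -¥182 at y = 8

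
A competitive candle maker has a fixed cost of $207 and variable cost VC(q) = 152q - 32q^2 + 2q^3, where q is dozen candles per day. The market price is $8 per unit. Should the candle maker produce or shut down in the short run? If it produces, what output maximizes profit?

Shut down

Strip out fixed cost: VC = 152q - 32q^2 + 2q^3. Then AVC = 152 - 32q + 2q^2 and MC = 152 - 64q + 6q^2.
AVC is minimized where dAVC/dq = -32 + 4q = 0, at q = 8; min AVC = 152 - 32·8 + 2·8^2 = $24.
With P < min AVC ($8 < $24), every unit sold adds to the loss.
Shutting down limits the loss to fixed cost, $207.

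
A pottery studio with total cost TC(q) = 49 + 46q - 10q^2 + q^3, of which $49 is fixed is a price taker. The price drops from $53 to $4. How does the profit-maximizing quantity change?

Output falls from 7 to 0 (the firm shuts down)

AVC = 46 - 10q + q^2, minimized at q = 5 where min AVC = $21. MC = 46 - 20q + 3q^2.
With P = $53 above the shutdown price, P = MC gives q = 7.
At P = $4 < min AVC = $21, price no longer covers variable cost at any output, so the firm shuts down: q = 0.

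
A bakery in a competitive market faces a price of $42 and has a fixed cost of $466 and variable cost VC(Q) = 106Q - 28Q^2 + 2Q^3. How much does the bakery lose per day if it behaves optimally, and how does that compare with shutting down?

AVC = 106 - 28Q + 2Q^2 has its minimum $8 at Q = 7; price $42 clears that bar, so the firm operates.
MC = 106 - 56Q + 6Q^2. Setting P = MC and taking the root on the rising branch gives Q* = 8.
TR = 42·8 = 336. TC = 466 + 80 = 546. Profit = 336 − 546 = -$210.
That loss of $210 beats the $466 the firm would lose by shutting down; producing recovers $256 of fixed cost.

Profit = -$210 at Q = 8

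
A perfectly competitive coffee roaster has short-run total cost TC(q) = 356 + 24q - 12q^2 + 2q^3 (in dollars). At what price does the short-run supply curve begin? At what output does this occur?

$6 per unit, at q = 3

The shutdown price is the minimum of AVC. VC = 24q - 12q^2 + 2q^3, so AVC = 24 - 12q + 2q^2.
At the minimum of AVC, MC = AVC. MC = 24 - 24q + 6q^2; setting MC = AVC gives 4q^2 - 12q = 0, so q = 3. min AVC = 6.
The firm shuts down for any P below $6.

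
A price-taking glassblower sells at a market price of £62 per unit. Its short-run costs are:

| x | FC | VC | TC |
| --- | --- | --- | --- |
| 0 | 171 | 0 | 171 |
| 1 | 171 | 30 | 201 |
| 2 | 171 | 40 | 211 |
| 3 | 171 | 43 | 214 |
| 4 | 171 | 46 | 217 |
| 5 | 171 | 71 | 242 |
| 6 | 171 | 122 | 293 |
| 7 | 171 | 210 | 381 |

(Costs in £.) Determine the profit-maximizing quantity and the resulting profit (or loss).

Tabulate TR − TC: x=0: -171; x=1: -139; x=2: -87; x=3: -28; x=4: 31; x=5: 68; x=6: 79; x=7: 53.
Profit is maximized at x = 6. AVC there is 122/6 = £20.33 ≤ P, so producing beats shutting down (which would give -£171).

x = 6; profit = £79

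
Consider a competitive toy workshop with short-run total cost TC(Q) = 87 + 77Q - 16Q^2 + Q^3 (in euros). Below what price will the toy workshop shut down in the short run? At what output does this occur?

€13 per unit, at Q = 8

Short-run supply begins at min AVC. From VC = 77Q - 16Q^2 + Q^3, AVC = 77 - 16Q + Q^2.
dAVC/dQ = -16 + 2Q = 0 gives Q = 8. min AVC = 77 - 16·8 + 8^2 = 13.
So the shutdown price is €13.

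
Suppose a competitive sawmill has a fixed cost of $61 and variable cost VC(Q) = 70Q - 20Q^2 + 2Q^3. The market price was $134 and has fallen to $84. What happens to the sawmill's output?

MC = 70 - 40Q + 6Q^2; the shutdown threshold is min AVC = $20 (at Q = 5).
At P = $134 ≥ min AVC, set P = MC on the rising branch: Q = 8.
At P = $84 ≥ min AVC, set P = MC: Q = 7. The firm stays open but cuts output.

Output falls from 8 to 7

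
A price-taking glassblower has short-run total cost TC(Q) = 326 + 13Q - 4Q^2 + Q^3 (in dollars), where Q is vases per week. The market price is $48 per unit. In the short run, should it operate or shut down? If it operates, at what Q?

Produce at Q = 5

Variable cost is VC = 13Q - 4Q^2 + Q^3, so AVC = VC/Q = 13 - 4Q + Q^2 and MC = dTC/dQ = 13 - 8Q + 3Q^2.
The AVC parabola has its vertex at Q = 4/2 = 2, where AVC = 13 - 4·2 + 2^2 = $9.
Because $48 ≥ $9, revenue can cover variable cost; the firm operates.
P = MC gives -35 - 8Q + 3Q^2 = 0, with roots -7/3 and 5. Take the larger (rising MC): Q* = 5.
Check: AVC at Q = 5 is $18 ≤ P, so revenue covers variable cost.
Profit = P·Q − TC = 48·5 − 416 = -$176, a loss, but smaller than the $326 fixed cost the firm would lose by shutting down.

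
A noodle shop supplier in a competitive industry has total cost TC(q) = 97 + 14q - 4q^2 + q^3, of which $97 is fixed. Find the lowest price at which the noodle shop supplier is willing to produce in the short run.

$10 per unit

The firm shuts down when price falls below the minimum of average variable cost. AVC = VC/q = 14 - 4q + q^2.
At the minimum of AVC, MC = AVC. MC = 14 - 8q + 3q^2; setting MC = AVC gives 2q^2 - 4q = 0, so q = 2. min AVC = 10.
For P < $10 the firm produces nothing.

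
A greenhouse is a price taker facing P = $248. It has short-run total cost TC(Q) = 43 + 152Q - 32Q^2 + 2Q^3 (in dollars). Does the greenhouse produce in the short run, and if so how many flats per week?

Produce at Q = 12

Strip out fixed cost: VC = 152Q - 32Q^2 + 2Q^3. Then AVC = 152 - 32Q + 2Q^2 and MC = 152 - 64Q + 6Q^2.
AVC hits its minimum where MC = AVC, at Q = 8, giving min AVC = 152 - 32·8 + 2·8^2 = $24.
Since P = $248 ≥ min AVC = $24, price covers variable cost and the firm should produce.
P = MC gives -96 - 64Q + 6Q^2 = 0, with roots -4/3 and 12. Take the larger (rising MC): Q* = 12.
Check: AVC at Q = 12 is $56 ≤ P, so revenue covers variable cost.
Profit = P·Q − TC = 248·12 − 715 = $2261.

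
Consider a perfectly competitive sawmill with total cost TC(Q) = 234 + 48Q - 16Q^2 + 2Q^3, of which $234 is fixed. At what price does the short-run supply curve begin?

$16 per unit

The shutdown price is the minimum of AVC. VC = 48Q - 16Q^2 + 2Q^3, so AVC = 48 - 16Q + 2Q^2.
dAVC/dQ = -16 + 4Q = 0 gives Q = 4. min AVC = 48 - 16·4 + 2·4^2 = 16.
For P < $16 the firm produces nothing.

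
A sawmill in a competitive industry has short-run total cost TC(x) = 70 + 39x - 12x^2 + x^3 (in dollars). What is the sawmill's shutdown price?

$3 per unit

The firm shuts down when price falls below the minimum of average variable cost. AVC = VC/x = 39 - 12x + x^2.
dAVC/dx = -12 + 2x = 0 gives x = 6. min AVC = 39 - 12·6 + 6^2 = 3.
The firm shuts down for any P below $3.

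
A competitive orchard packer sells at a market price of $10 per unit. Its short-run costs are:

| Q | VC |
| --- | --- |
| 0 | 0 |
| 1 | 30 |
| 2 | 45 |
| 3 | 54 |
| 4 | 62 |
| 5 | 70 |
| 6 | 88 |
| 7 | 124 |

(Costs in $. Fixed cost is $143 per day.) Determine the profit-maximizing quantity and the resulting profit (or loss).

Profit at each row (π = 10Q − TC): Q=0: -143; Q=1: -163; Q=2: -168; Q=3: -167; Q=4: -165; Q=5: -163; Q=6: -171; Q=7: -197.
Profit is highest at Q = 0. Equivalently, the lowest AVC in the table is 70/5 ≈ $14 at Q = 5, and P = $10 falls below it — price never covers variable cost, so the firm shuts down and loses only its fixed cost.

Q = 0 (shut down); profit = -$143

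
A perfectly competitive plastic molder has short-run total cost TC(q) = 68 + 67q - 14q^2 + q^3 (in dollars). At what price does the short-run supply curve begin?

Short-run supply begins at min AVC. From VC = 67q - 14q^2 + q^3, AVC = 67 - 14q + q^2.
dAVC/dq = -14 + 2q = 0 gives q = 7. min AVC = 67 - 14·7 + 7^2 = 18.
So the shutdown price is $18.

$18 per unit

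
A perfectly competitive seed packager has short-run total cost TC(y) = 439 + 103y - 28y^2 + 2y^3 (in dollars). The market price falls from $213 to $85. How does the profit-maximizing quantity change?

AVC = 103 - 28y + 2y^2, minimized at y = 7 where min AVC = $5. MC = 103 - 56y + 6y^2.
With P = $213 above the shutdown price, P = MC gives y = 11.
At P = $85 ≥ min AVC, set P = MC: y = 9. The firm stays open but cuts output.

Output falls from 11 to 9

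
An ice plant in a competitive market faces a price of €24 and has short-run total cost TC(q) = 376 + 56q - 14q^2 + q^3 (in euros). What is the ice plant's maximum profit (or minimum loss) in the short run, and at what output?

Profit = -€248 at q = 8

AVC = 56 - 14q + q^2; min AVC = €7 at q = 7. Since P = €24 ≥ min AVC, the firm produces.
MC = 56 - 28q + 3q^2. Setting P = MC and taking the root on the rising branch gives q* = 8.
TR = 24·8 = 192. TC = 376 + 64 = 440. Profit = 192 − 440 = -€248.
By producing, the firm covers all variable cost plus €128 of fixed cost; shutting down would lose the full €376.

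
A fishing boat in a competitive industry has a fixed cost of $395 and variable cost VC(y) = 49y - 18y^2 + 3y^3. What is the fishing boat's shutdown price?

Short-run supply begins at min AVC. From VC = 49y - 18y^2 + 3y^3, AVC = 49 - 18y + 3y^2.
At the minimum of AVC, MC = AVC. MC = 49 - 36y + 9y^2; setting MC = AVC gives 6y^2 - 18y = 0, so y = 3. min AVC = 22.
The firm shuts down for any P below $22.

$22 per unit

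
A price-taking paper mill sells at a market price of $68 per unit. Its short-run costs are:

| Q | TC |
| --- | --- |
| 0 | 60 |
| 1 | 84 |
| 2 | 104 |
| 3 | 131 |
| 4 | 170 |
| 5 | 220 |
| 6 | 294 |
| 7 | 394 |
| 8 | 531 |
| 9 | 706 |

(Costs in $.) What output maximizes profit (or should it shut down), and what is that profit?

Q = 5; profit = $120

Compute π = P·Q − TC at each output: Q=0: -60; Q=1: -16; Q=2: 32; Q=3: 73; Q=4: 102; Q=5: 120; Q=6: 114; Q=7: 82; Q=8: 13; Q=9: -94.
Profit is maximized at Q = 5. AVC there is 160/5 = $32 ≤ P, so producing beats shutting down (which would give -$60).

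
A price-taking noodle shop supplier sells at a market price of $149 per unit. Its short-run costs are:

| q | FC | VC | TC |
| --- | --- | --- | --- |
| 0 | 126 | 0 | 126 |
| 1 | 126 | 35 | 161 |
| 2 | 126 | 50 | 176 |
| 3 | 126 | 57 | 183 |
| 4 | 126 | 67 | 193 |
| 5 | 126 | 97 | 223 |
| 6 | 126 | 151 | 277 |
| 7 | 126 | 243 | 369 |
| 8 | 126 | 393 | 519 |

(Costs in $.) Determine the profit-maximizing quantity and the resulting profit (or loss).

Compute π = P·q − TC at each output: q=0: -126; q=1: -12; q=2: 122; q=3: 264; q=4: 403; q=5: 522; q=6: 617; q=7: 674; q=8: 673.
Profit is maximized at q = 7. AVC there is 243/7 = $34.71 ≤ P, so producing beats shutting down (which would give -$126).

q = 7; profit = $674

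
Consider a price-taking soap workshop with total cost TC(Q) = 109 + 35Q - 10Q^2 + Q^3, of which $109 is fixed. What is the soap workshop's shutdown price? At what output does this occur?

The firm shuts down when price falls below the minimum of average variable cost. AVC = VC/Q = 35 - 10Q + Q^2.
At the minimum of AVC, MC = AVC. MC = 35 - 20Q + 3Q^2; setting MC = AVC gives 2Q^2 - 10Q = 0, so Q = 5. min AVC = 10.
The firm shuts down for any P below $10.

$10 per unit, at Q = 5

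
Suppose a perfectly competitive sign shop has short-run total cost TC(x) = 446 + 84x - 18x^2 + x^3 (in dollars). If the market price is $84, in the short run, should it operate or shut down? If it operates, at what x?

Produce at x = 12

Variable cost is VC = 84x - 18x^2 + x^3, so AVC = VC/x = 84 - 18x + x^2 and MC = dTC/dx = 84 - 36x + 3x^2.
AVC hits its minimum where MC = AVC, at x = 9, giving min AVC = 84 - 18·9 + 9^2 = $3.
Since P = $84 ≥ min AVC = $3, price covers variable cost and the firm should produce.
Set P = MC: 84 = 84 - 36x + 3x^2 → -36x + 3x^2 = 0. The roots are x = 0 and x = 12; the profit-maximizing output is on the rising part of MC, so x* = 12.
Check: AVC at x = 12 is $12 ≤ P, so revenue covers variable cost.
Profit = P·x − TC = 84·12 − 590 = $418.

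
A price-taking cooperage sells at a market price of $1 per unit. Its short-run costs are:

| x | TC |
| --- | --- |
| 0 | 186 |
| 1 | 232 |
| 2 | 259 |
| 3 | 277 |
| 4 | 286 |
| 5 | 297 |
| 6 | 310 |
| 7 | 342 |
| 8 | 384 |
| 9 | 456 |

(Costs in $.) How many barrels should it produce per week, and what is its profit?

x = 0 (shut down); profit = -$186

Profit at each row (π = 1x − TC): x=0: -186; x=1: -231; x=2: -257; x=3: -274; x=4: -282; x=5: -292; x=6: -304; x=7: -335; x=8: -376; x=9: -447.
Profit is highest at x = 0. Equivalently, the lowest AVC in the table is 124/6 ≈ $20.67 at x = 6, and P = $1 falls below it — price never covers variable cost, so the firm shuts down and loses only its fixed cost.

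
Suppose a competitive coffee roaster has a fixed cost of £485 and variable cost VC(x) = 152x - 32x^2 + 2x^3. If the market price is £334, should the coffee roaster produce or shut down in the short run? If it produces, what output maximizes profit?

Variable cost is VC = 152x - 32x^2 + 2x^3, so AVC = VC/x = 152 - 32x + 2x^2 and MC = dTC/dx = 152 - 64x + 6x^2.
AVC is minimized where dAVC/dx = -32 + 4x = 0, at x = 8; min AVC = 152 - 32·8 + 2·8^2 = £24.
Because £334 ≥ £24, revenue can cover variable cost; the firm operates.
P = MC gives -182 - 64x + 6x^2 = 0, with roots -7/3 and 13. Take the larger (rising MC): x* = 13.
Check: AVC at x = 13 is £74 ≤ P, so revenue covers variable cost.
Profit = P·x − TC = 334·13 − 1447 = £2895.

Produce at x = 13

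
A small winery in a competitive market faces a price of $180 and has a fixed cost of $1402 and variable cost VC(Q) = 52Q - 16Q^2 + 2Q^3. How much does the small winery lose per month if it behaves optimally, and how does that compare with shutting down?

Profit = -$378 at Q = 8

AVC = 52 - 16Q + 2Q^2; min AVC = $20 at Q = 4. Since P = $180 ≥ min AVC, the firm produces.
MC = 52 - 32Q + 6Q^2. Setting P = MC and taking the root on the rising branch gives Q* = 8.
TR = 180·8 = 1440. TC = 1402 + 416 = 1818. Profit = 1440 − 1818 = -$378.
By producing, the firm covers all variable cost plus $1024 of fixed cost; shutting down would lose the full $1402.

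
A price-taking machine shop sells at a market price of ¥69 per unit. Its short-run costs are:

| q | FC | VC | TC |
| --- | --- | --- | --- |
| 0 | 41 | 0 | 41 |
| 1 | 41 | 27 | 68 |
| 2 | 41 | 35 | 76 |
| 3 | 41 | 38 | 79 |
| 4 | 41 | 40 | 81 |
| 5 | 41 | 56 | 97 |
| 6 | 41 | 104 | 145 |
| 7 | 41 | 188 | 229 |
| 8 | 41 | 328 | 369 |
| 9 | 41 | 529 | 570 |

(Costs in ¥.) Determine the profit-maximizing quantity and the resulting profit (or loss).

Profit at each row (π = 69q − TC): q=0: -41; q=1: 1; q=2: 62; q=3: 128; q=4: 195; q=5: 248; q=6: 269; q=7: 254; q=8: 183; q=9: 51.
Profit is maximized at q = 6. AVC there is 104/6 = ¥17.33 ≤ P, so producing beats shutting down (which would give -¥41).

q = 6; profit = ¥269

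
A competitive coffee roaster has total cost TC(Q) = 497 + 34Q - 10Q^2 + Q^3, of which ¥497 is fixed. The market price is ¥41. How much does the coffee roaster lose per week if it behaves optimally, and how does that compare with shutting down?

AVC = 34 - 10Q + Q^2; min AVC = ¥9 at Q = 5. Since P = ¥41 ≥ min AVC, the firm produces.
With MC = 34 - 20Q + 3Q^2, P = MC on the upward-sloping part at Q* = 7.
TR = 41·7 = 287. TC = 497 + 91 = 588. Profit = 287 − 588 = -¥301.
By producing, the firm covers all variable cost plus ¥196 of fixed cost; shutting down would lose the full ¥497.

Profit = -¥301 at Q = 7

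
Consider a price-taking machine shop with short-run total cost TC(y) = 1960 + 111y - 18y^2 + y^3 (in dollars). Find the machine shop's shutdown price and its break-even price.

Shutdown price = $30; break-even price = $195

Shutdown price = min AVC. AVC = 111 - 18y + y^2, with vertex at y = 9 and minimum $30.
ATC = 1960/y + 111 - 18y + y^2. Setting dATC/dy = −1960/y^2 − 18 + 2y = 0 gives y = 14 (since 2·14^3 − 18·14^2 = 1960).
min ATC = 1960/14 + 111 − 18·14 + 14^2 = $195. That is the break-even price.
Between these two prices the firm operates at a loss; above $195 it earns a profit.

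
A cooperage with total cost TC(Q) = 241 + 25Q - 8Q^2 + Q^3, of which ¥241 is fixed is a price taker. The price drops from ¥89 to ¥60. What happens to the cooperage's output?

MC = 25 - 16Q + 3Q^2; the shutdown threshold is min AVC = ¥9 (at Q = 4).
With P = ¥89 above the shutdown price, P = MC gives Q = 8.
At P = ¥60 ≥ min AVC, set P = MC: Q = 7. The firm stays open but cuts output.

Output falls from 8 to 7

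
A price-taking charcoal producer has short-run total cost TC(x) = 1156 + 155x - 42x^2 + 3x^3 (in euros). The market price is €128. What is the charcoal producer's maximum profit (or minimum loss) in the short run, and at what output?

Profit = -€184 at x = 9

AVC = 155 - 42x + 3x^2; min AVC = €8 at x = 7. Since P = €128 ≥ min AVC, the firm produces.
With MC = 155 - 84x + 9x^2, P = MC on the upward-sloping part at x* = 9.
TR = 128·9 = 1152. TC = 1156 + 180 = 1336. Profit = 1152 − 1336 = -€184.
That loss of €184 beats the €1156 the firm would lose by shutting down; producing recovers €972 of fixed cost.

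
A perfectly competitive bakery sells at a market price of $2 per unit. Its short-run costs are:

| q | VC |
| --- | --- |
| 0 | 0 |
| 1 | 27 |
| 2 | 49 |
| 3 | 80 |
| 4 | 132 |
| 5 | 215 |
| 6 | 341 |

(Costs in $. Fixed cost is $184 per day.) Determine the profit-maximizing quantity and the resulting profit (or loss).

q = 0 (shut down); profit = -$184

Profit at each row (π = 2q − TC): q=0: -184; q=1: -209; q=2: -229; q=3: -258; q=4: -308; q=5: -389; q=6: -513.
Profit is highest at q = 0. Equivalently, the lowest AVC in the table is 49/2 ≈ $24.50 at q = 2, and P = $2 falls below it — price never covers variable cost, so the firm shuts down and loses only its fixed cost.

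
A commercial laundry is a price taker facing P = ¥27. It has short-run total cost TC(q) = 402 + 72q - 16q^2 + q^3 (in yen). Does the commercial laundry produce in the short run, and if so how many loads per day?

Produce at q = 9

From TC, MC = TC'(q) = 72 - 32q + 3q^2 and AVC = VC/q = 72 - 16q + q^2.
AVC hits its minimum where MC = AVC, at q = 8, giving min AVC = 72 - 16·8 + 8^2 = ¥8.
Because ¥27 ≥ ¥8, revenue can cover variable cost; the firm operates.
Solving P = MC: 45 - 32q + 3q^2 = 0 ⇒ q = 5/3 or 9. On the upward-sloping branch, q* = 9.
Check: AVC at q = 9 is ¥9 ≤ P, so revenue covers variable cost.
Profit = P·q − TC = 27·9 − 483 = -¥240, a loss, but smaller than the ¥402 fixed cost the firm would lose by shutting down.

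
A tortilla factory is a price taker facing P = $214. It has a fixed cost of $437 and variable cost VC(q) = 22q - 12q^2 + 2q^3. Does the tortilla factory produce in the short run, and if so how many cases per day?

Produce at q = 8

Strip out fixed cost: VC = 22q - 12q^2 + 2q^3. Then AVC = 22 - 12q + 2q^2 and MC = 22 - 24q + 6q^2.
AVC hits its minimum where MC = AVC, at q = 3, giving min AVC = 22 - 12·3 + 2·3^2 = $4.
P = $214 exceeds min AVC = $4, so the firm stays open.
Solving P = MC: -192 - 24q + 6q^2 = 0 ⇒ q = -4 or 8. On the upward-sloping branch, q* = 8.
Check: AVC at q = 8 is $54 ≤ P, so revenue covers variable cost.
Profit = P·q − TC = 214·8 − 869 = $843.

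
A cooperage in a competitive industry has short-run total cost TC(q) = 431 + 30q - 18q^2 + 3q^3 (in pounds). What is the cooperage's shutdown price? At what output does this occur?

£3 per unit, at q = 3

The firm shuts down when price falls below the minimum of average variable cost. AVC = VC/q = 30 - 18q + 3q^2.
dAVC/dq = -18 + 6q = 0 gives q = 3. min AVC = 30 - 18·3 + 3·3^2 = 3.
The firm shuts down for any P below £3.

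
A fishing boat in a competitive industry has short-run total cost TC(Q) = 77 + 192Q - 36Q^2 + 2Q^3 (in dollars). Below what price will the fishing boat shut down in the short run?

Short-run supply begins at min AVC. From VC = 192Q - 36Q^2 + 2Q^3, AVC = 192 - 36Q + 2Q^2.
At the minimum of AVC, MC = AVC. MC = 192 - 72Q + 6Q^2; setting MC = AVC gives 4Q^2 - 36Q = 0, so Q = 9. min AVC = 30.
For P < $30 the firm produces nothing.

$30 per unit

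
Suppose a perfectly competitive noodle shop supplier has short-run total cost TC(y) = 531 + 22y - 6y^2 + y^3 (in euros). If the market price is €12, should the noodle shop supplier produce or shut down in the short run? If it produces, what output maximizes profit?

Variable cost is VC = 22y - 6y^2 + y^3, so AVC = VC/y = 22 - 6y + y^2 and MC = dTC/dy = 22 - 12y + 3y^2.
AVC is minimized where dAVC/dy = -6 + 2y = 0, at y = 3; min AVC = 22 - 6·3 + 3^2 = €13.
Since P = €12 < min AVC = €13, price fails to cover variable cost at any output.
Shutting down limits the loss to fixed cost, €531.

Shut down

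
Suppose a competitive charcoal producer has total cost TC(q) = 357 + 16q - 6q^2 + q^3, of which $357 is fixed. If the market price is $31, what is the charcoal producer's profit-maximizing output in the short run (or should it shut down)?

From TC, MC = TC'(q) = 16 - 12q + 3q^2 and AVC = VC/q = 16 - 6q + q^2.
AVC hits its minimum where MC = AVC, at q = 3, giving min AVC = 16 - 6·3 + 3^2 = $7.
P = $31 exceeds min AVC = $7, so the firm stays open.
Set P = MC: 31 = 16 - 12q + 3q^2 → -15 - 12q + 3q^2 = 0. The roots are q = -1 and q = 5; the profit-maximizing output is on the rising part of MC, so q* = 5.
Check: AVC at q = 5 is $11 ≤ P, so revenue covers variable cost.
Profit = P·q − TC = 31·5 − 412 = -$257, a loss, but smaller than the $357 fixed cost the firm would lose by shutting down.

Produce at q = 5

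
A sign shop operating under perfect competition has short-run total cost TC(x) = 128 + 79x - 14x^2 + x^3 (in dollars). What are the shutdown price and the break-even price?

AVC = 79 - 14x + x^2; minimized at x = 7, giving min AVC = $30. That is the shutdown price.
ATC = 128/x + 79 - 14x + x^2. Setting dATC/dx = −128/x^2 − 14 + 2x = 0 gives x = 8 (since 2·8^3 − 14·8^2 = 128).
min ATC = 128/8 + 79 − 14·8 + 8^2 = $47. That is the break-even price.
For $30 ≤ P < $47 the firm produces at a loss; below $30 it shuts down.

Shutdown price = $30; break-even price = $47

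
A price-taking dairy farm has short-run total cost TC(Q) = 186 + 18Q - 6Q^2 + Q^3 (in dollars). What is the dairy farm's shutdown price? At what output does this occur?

The firm shuts down when price falls below the minimum of average variable cost. AVC = VC/Q = 18 - 6Q + Q^2.
At the minimum of AVC, MC = AVC. MC = 18 - 12Q + 3Q^2; setting MC = AVC gives 2Q^2 - 6Q = 0, so Q = 3. min AVC = 9.
So the shutdown price is $9.

$9 per unit, at Q = 3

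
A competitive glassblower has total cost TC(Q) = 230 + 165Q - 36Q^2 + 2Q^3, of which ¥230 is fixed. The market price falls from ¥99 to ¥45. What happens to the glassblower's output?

Output falls from 11 to 10

MC = 165 - 72Q + 6Q^2; the shutdown threshold is min AVC = ¥3 (at Q = 9).
At P = ¥99 ≥ min AVC, set P = MC on the rising branch: Q = 11.
At P = ¥45 ≥ min AVC, set P = MC: Q = 10. The firm stays open but cuts output.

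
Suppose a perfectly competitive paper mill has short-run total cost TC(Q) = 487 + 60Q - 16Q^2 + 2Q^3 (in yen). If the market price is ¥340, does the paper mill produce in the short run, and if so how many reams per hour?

Produce at Q = 10

From TC, MC = TC'(Q) = 60 - 32Q + 6Q^2 and AVC = VC/Q = 60 - 16Q + 2Q^2.
AVC is minimized where dAVC/dQ = -16 + 4Q = 0, at Q = 4; min AVC = 60 - 16·4 + 2·4^2 = ¥28.
P = ¥340 exceeds min AVC = ¥28, so the firm stays open.
Solving P = MC: -280 - 32Q + 6Q^2 = 0 ⇒ Q = -14/3 or 10. On the upward-sloping branch, Q* = 10.
Check: AVC at Q = 10 is ¥100 ≤ P, so revenue covers variable cost.
Profit = P·Q − TC = 340·10 − 1487 = ¥1913.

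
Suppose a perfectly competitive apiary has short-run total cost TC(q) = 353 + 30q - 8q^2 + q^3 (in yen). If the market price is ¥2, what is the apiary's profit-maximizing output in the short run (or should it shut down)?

Shut down

Variable cost is VC = 30q - 8q^2 + q^3, so AVC = VC/q = 30 - 8q + q^2 and MC = dTC/dq = 30 - 16q + 3q^2.
The AVC parabola has its vertex at q = 8/2 = 4, where AVC = 30 - 8·4 + 4^2 = ¥14.
With P < min AVC (¥2 < ¥14), every unit sold adds to the loss.
Best response: produce nothing and absorb the ¥353 fixed cost.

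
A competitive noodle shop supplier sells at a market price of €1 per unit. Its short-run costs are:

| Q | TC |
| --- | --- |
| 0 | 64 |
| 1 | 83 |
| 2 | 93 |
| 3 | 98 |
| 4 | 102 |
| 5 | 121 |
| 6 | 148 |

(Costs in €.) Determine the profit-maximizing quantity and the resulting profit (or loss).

Profit at each row (π = 1Q − TC): Q=0: -64; Q=1: -82; Q=2: -91; Q=3: -95; Q=4: -98; Q=5: -116; Q=6: -142.
Profit is highest at Q = 0. Equivalently, the lowest AVC in the table is 38/4 ≈ €9.50 at Q = 4, and P = €1 falls below it — price never covers variable cost, so the firm shuts down and loses only its fixed cost.

Q = 0 (shut down); profit = -€64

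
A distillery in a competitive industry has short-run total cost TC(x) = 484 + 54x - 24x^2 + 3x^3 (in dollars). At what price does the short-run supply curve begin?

$6 per unit

The firm shuts down when price falls below the minimum of average variable cost. AVC = VC/x = 54 - 24x + 3x^2.
dAVC/dx = -24 + 6x = 0 gives x = 4. min AVC = 54 - 24·4 + 3·4^2 = 6.
The firm shuts down for any P below $6.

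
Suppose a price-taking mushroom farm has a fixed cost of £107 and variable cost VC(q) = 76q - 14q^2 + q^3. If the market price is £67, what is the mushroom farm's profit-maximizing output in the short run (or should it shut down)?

Variable cost is VC = 76q - 14q^2 + q^3, so AVC = VC/q = 76 - 14q + q^2 and MC = dTC/dq = 76 - 28q + 3q^2.
The AVC parabola has its vertex at q = 14/2 = 7, where AVC = 76 - 14·7 + 7^2 = £27.
P = £67 exceeds min AVC = £27, so the firm stays open.
P = MC gives 9 - 28q + 3q^2 = 0, with roots 1/3 and 9. Take the larger (rising MC): q* = 9.
Check: AVC at q = 9 is £31 ≤ P, so revenue covers variable cost.
Profit = P·q − TC = 67·9 − 386 = £217.

Produce at q = 9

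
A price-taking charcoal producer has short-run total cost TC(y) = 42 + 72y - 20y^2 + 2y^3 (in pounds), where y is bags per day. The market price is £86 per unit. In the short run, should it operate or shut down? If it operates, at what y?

Produce at y = 7

Strip out fixed cost: VC = 72y - 20y^2 + 2y^3. Then AVC = 72 - 20y + 2y^2 and MC = 72 - 40y + 6y^2.
The AVC parabola has its vertex at y = 20/4 = 5, where AVC = 72 - 20·5 + 2·5^2 = £22.
P = £86 exceeds min AVC = £22, so the firm stays open.
P = MC gives -14 - 40y + 6y^2 = 0, with roots -1/3 and 7. Take the larger (rising MC): y* = 7.
Check: AVC at y = 7 is £30 ≤ P, so revenue covers variable cost.
Profit = P·y − TC = 86·7 − 252 = £350.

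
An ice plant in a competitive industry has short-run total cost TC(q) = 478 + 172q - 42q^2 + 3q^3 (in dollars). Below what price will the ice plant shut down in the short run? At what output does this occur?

The firm shuts down when price falls below the minimum of average variable cost. AVC = VC/q = 172 - 42q + 3q^2.
At the minimum of AVC, MC = AVC. MC = 172 - 84q + 9q^2; setting MC = AVC gives 6q^2 - 42q = 0, so q = 7. min AVC = 25.
For P < $25 the firm produces nothing.

$25 per unit, at q = 7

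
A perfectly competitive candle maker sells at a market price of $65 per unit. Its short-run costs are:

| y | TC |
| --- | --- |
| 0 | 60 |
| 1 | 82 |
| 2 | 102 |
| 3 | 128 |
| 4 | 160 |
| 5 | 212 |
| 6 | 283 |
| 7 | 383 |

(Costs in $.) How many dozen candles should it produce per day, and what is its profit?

y = 5; profit = $113

Compute π = P·y − TC at each output: y=0: -60; y=1: -17; y=2: 28; y=3: 67; y=4: 100; y=5: 113; y=6: 107; y=7: 72.
Profit is maximized at y = 5. AVC there is 152/5 = $30.40 ≤ P, so producing beats shutting down (which would give -$60).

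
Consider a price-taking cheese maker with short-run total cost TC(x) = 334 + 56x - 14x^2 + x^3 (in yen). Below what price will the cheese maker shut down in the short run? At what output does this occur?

The shutdown price is the minimum of AVC. VC = 56x - 14x^2 + x^3, so AVC = 56 - 14x + x^2.
dAVC/dx = -14 + 2x = 0 gives x = 7. min AVC = 56 - 14·7 + 7^2 = 7.
So the shutdown price is ¥7.

¥7 per unit, at x = 7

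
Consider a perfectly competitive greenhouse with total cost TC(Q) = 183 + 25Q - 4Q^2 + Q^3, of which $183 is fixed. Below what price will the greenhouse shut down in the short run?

$21 per unit

The shutdown price is the minimum of AVC. VC = 25Q - 4Q^2 + Q^3, so AVC = 25 - 4Q + Q^2.
dAVC/dQ = -4 + 2Q = 0 gives Q = 2. min AVC = 25 - 4·2 + 2^2 = 21.
So the shutdown price is $21.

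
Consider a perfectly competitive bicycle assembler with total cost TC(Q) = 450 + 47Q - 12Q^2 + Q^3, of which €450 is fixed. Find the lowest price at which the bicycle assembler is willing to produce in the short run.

The shutdown price is the minimum of AVC. VC = 47Q - 12Q^2 + Q^3, so AVC = 47 - 12Q + Q^2.
At the minimum of AVC, MC = AVC. MC = 47 - 24Q + 3Q^2; setting MC = AVC gives 2Q^2 - 12Q = 0, so Q = 6. min AVC = 11.
So the shutdown price is €11.

€11 per unit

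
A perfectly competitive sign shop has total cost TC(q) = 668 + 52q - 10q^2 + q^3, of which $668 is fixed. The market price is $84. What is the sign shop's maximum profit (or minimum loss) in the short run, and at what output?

Profit = -$284 at q = 8

AVC = 52 - 10q + q^2 has its minimum $27 at q = 5; price $84 clears that bar, so the firm operates.
With MC = 52 - 20q + 3q^2, P = MC on the upward-sloping part at q* = 8.
TR = 84·8 = 672. TC = 668 + 288 = 956. Profit = 672 − 956 = -$284.
By producing, the firm covers all variable cost plus $384 of fixed cost; shutting down would lose the full $668.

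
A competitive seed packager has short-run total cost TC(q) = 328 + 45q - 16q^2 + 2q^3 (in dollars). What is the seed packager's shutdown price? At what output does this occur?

$13 per unit, at q = 4

The shutdown price is the minimum of AVC. VC = 45q - 16q^2 + 2q^3, so AVC = 45 - 16q + 2q^2.
dAVC/dq = -16 + 4q = 0 gives q = 4. min AVC = 45 - 16·4 + 2·4^2 = 13.
The firm shuts down for any P below $13.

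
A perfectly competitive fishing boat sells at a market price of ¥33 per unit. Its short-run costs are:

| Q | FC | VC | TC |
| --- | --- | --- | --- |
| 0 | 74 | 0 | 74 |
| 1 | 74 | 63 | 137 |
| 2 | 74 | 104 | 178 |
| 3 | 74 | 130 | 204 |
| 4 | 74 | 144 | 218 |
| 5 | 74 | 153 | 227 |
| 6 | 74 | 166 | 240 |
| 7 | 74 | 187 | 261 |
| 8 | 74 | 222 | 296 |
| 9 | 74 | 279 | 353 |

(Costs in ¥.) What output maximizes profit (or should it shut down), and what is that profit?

Q = 7; profit = -¥30

Compute π = P·Q − TC at each output: Q=0: -74; Q=1: -104; Q=2: -112; Q=3: -105; Q=4: -86; Q=5: -62; Q=6: -42; Q=7: -30; Q=8: -32; Q=9: -56.
Profit is maximized at Q = 7. AVC there is 187/7 = ¥26.71 ≤ P, so producing beats shutting down (which would give -¥74).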